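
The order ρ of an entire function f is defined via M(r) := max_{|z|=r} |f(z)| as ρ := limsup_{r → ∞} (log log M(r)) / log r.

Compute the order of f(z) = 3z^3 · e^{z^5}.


M(r) = max_{|z|=r} |3|·|z|^3·|e^{z^5}| = 3·r^3 · e^{1r^5} (the factors attain their maxima compatibly on |z|=r). Then log M(r) = log 3 + 3·log r + 1r^5, dominated by the last term, so log log M(r) ~ 5·log r. The polynomial factor 3z^3 contributes only a log r term and does not affect the order. ρ = 5.
Therefore ρ = 5.

Order ρ = 5.


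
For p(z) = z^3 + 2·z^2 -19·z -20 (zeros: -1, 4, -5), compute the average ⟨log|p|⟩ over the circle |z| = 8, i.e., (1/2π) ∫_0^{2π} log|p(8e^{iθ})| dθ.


Zeros: -5, -1, 4; r = 8.
Inside |z| < r: -5, -1, 4. Outside (|z| ≥ r): ∅.
p(0) = -20, so log|p(0)| = log(20) = 2.9957.
Apply Jensen: I(r) = log|p(0)| + Σ_k log(r/|z_k|), summed over zeros inside |z| < r.
  log(r/|z_k|) for z_k = -1: log(8/1) = 2.0794
  log(r/|z_k|) for z_k = 4: log(8/4) = 0.6931
  log(r/|z_k|) for z_k = -5: log(8/5) = 0.4700
Sum over inside zeros: 3.2426.
I(r) = log|p(0)| + (inside sum) = 2.9957 + 3.2426 = 6.2383.
Closed form (all zeros inside, monic): I(r) = n·log(r) = 3·log(8) = 6.2383. ✓

I(r) ≈ 6.2383.


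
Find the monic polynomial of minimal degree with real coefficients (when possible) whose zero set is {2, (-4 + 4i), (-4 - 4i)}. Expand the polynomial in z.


The polynomial is p(z) = ∏_{α ∈ S} (z − α), where S = {2, (-4 + 4i), (-4 - 4i)}.
Expanding the product yields: p(z) = z^3 + 6·z^2 + 16·z -64.
Note conjugate pairs combine to real quadratics: (z − (-4+4i))(z − (-4−4i)) = z² + 8z + 32.
The resulting polynomial has degree 3 and real coefficients as required.

p(z) = z^3 + 6·z^2 + 16·z -64.


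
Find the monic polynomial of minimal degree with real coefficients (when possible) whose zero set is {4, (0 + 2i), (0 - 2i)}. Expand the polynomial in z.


The polynomial is p(z) = ∏_{α ∈ S} (z − α), where S = {4, (0 + 2i), (0 - 2i)}.
Expanding the product yields: p(z) = z^3 -4·z^2 + 4·z -16.
Note conjugate pairs combine to real quadratics: (z − (0+2i))(z − (0−2i)) = z² + 4.
The resulting polynomial has degree 3 and real coefficients as required.

p(z) = z^3 -4·z^2 + 4·z -16.


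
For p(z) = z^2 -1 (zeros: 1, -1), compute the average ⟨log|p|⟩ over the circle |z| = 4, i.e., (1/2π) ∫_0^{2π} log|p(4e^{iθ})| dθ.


Zeros: -1, 1; r = 4.
Inside |z| < r: -1, 1. Outside (|z| ≥ r): ∅.
p(0) = -1, so log|p(0)| = log(1) = 0.0000.
Apply Jensen: I(r) = log|p(0)| + Σ_k log(r/|z_k|), summed over zeros inside |z| < r.
  log(r/|z_k|) for z_k = 1: log(4/1) = 1.3863
  log(r/|z_k|) for z_k = -1: log(4/1) = 1.3863
Sum over inside zeros: 2.7726.
I(r) = log|p(0)| + (inside sum) = 0.0000 + 2.7726 = 2.7726.
Closed form (all zeros inside, monic): I(r) = n·log(r) = 2·log(4) = 2.7726. ✓

I(r) ≈ 2.7726.


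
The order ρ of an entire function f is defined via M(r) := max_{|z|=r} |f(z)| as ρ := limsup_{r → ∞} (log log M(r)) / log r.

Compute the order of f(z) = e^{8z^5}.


|e^{8z^5}| = e^{Re(8·z^5) + 0} ≤ e^{8|z|^5 + 0} = e^{8r^5 + 0} on |z| = r, so ρ ≤ 5. Choosing z on |z|=r so that 8·z^5 is real positive (always possible by picking arg z appropriately) gives |f(z)| = e^{8r^5 + 0}, matching the bound. The additive constant 0 does not affect log log M(r) ~ 5·log r. Hence ρ = 5.
Therefore ρ = 5.

Order ρ = 5.


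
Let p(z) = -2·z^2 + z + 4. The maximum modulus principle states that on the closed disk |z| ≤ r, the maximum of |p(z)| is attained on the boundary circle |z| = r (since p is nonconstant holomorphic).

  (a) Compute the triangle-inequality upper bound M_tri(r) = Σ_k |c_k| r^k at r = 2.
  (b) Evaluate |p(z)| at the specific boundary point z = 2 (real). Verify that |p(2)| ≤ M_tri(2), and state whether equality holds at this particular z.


Coefficients: c_0 = 4, c_1 = 1, c_2 = -2. Radius r = 2.
Part (a). Triangle bound: M_tri(r) = Σ_k |c_k| r^k
  = |4|·2^0 + |1|·2^1 + |-2|·2^2
  = 4 + 2 + 8 = 14.
This bounds M(r) := max_{|z|=r} |p(z)| from above; equality holds iff all terms c_k z^k can be made to align in phase at a single z on |z|=r.
Part (b). At z = 2 (real, on the circle |z| = r):
  p(2) = (4)·2^0 + (1)·2^1 + (-2)·2^2 = -2.
  |p(2)| = 2.
Check: |p(2)| = 2 ≤ 14 = M_tri(2). ✓ Equality does not hold at z = 2 (the coefficients have mixed signs, so the terms do not all align in phase there).

M_tri(2) = 14; |p(2)| = 2; equality at z=2: no.


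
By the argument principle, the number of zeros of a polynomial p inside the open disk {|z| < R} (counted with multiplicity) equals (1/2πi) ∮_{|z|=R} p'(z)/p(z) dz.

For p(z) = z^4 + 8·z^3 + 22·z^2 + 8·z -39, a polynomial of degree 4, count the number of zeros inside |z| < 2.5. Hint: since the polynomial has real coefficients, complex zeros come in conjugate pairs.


The zeros of p are: (-3 + 2i), (-3 - 2i), -3, 1.
Their magnitudes are: 3.606, 3.606, 3, 1.
Zeros with |z| < R = 2.5: 1.
Count = 1.
By the argument principle, (1/2πi) ∮_{|z|=R} p'(z)/p(z) dz equals exactly this count.

Number of zeros inside |z| < 2.5: 1.


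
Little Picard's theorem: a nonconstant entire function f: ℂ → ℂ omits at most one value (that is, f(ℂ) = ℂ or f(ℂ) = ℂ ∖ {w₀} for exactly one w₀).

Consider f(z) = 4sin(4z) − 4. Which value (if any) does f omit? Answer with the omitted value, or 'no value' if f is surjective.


Little Picard bounds the complement of f(ℂ) to at most one point.
sin is entire and surjective onto ℂ: for every w ∈ ℂ, sin(ζ) = w has a solution ζ ∈ ℂ (e.g., via the complex inverse arcsin). With ζ = 4z this gives z = ζ/(4). Then 4·sin(4z) takes every value in 4·ℂ = ℂ, and adding -4 is a bijection of ℂ. So f is surjective and omits no value. (Note: only on the real line is sin bounded by [−1, 1].)

Omitted value: no value.


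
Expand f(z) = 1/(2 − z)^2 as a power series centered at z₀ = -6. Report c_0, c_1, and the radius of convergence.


Let w = z − z₀, so z = z₀ + w.
Then 2 − z = 2 − (z₀ + w) = (2 − z₀) − w = 8 − w.
f(z) = 1/(8 − w)^2 = (1/(8)^2) · (1 − w/(8))^{−2}.
By the binomial series (1−u)^{−2} = Σ_{n≥0} C(n+1, 1) u^n for |u|<1, with u = w/(8):
  c_n = C(n+1, 1) / (8)^(n+2).
  c_0 = 1/(8)^2 = 1/64.
  c_1 = 2/(8)^3 = 1/256.
The series is valid for |w/d| < 1, i.e. |z − z₀| < |d|.
Radius of convergence: R = |2 − z₀| = |8| = 8 (distance from z₀ to the singularity z = 2).

c_0 = 1/64, c_1 = 1/256; R = 8.


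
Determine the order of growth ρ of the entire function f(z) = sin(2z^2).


Write sin(w) = (e^{iw} ± e^{−iw})/(2 or 2i), so |sin(w)| ≤ e^{|w|}. With w = 2z^2, |w| ≤ 2r^2 + 0 on |z|=r, giving M(r) ≤ e^{2r^2 + 0} and ρ ≤ 2. For the lower bound, choose z on |z|=r with 2z^2 purely imaginary of modulus 2r^2; then |sin(2z^2)| grows like e^{2r^2}/2, so ρ ≥ 2. Hence ρ = 2.
Therefore ρ = 2.

Order ρ = 2.


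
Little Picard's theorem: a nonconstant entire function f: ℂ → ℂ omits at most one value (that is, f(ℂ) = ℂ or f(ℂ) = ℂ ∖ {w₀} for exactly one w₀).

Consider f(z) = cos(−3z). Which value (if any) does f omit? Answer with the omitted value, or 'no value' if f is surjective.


Little Picard bounds the complement of f(ℂ) to at most one point.
cos is entire and surjective onto ℂ: for every w ∈ ℂ, cos(ζ) = w has a solution ζ ∈ ℂ (e.g., via the complex inverse arccos). With ζ = −3z this gives z = ζ/(-3). Then 1·cos(−3z) takes every value in 1·ℂ = ℂ, and adding 0 is a bijection of ℂ. So f is surjective and omits no value. (Note: only on the real line is cos bounded by [−1, 1].)

Omitted value: no value.


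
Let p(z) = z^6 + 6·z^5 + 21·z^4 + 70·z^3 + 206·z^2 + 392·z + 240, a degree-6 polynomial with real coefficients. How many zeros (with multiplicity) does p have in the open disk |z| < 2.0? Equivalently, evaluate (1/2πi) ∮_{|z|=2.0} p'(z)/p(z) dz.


The zeros of p are: -3, (-2 + 2i), (-2 - 2i), (1 + 3i), (1 - 3i), -1.
Their magnitudes are: 3, 2.828, 2.828, 3.162, 3.162, 1.
Zeros with |z| < R = 2.0: -1.
Count = 1.
By the argument principle, (1/2πi) ∮_{|z|=R} p'(z)/p(z) dz equals exactly this count.

Number of zeros inside |z| < 2.0: 1.


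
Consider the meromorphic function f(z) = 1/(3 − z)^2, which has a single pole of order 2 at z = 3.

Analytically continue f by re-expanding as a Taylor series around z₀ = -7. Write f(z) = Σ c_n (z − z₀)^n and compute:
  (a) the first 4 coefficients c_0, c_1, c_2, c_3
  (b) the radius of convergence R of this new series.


Let w = z − z₀, so z = z₀ + w.
Then 3 − z = 3 − (z₀ + w) = (3 − z₀) − w = 10 − w.
f(z) = 1/(10 − w)^2 = (1/(10)^2) · (1 − w/(10))^{−2}.
By the binomial series (1−u)^{−2} = Σ_{n≥0} C(n+1, 1) u^n for |u|<1, with u = w/(10):
  c_n = C(n+1, 1) / (10)^(n+2).
  c_0 = 1/(10)^2 = 1/100.
  c_1 = 2/(10)^3 = 1/500.
  c_2 = 3/(10)^4 = 3/10000.
  c_3 = 4/(10)^5 = 1/25000.
The series is valid for |w/d| < 1, i.e. |z − z₀| < |d|.
Radius of convergence: R = |3 − z₀| = |10| = 10 (distance from z₀ to the singularity z = 3).

c_0 = 1/100, c_1 = 1/500, c_2 = 3/10000, c_3 = 1/25000; R = 10.


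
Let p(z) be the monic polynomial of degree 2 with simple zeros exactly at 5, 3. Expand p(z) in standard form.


The polynomial is p(z) = ∏_{α ∈ S} (z − α), where S = {5, 3}.
Expanding the product yields: p(z) = z^2 -8·z + 15.
The resulting polynomial has degree 2 and real coefficients as required.

p(z) = z^2 -8·z + 15.


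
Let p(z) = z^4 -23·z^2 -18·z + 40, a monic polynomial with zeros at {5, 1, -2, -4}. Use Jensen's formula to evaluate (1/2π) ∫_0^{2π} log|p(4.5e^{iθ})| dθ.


Zeros: -4, -2, 1, 5; r = 4.5.
Inside |z| < r: -4, -2, 1. Outside (|z| ≥ r): 5.
p(0) = 40, so log|p(0)| = log(40) = 3.6889.
Apply Jensen: I(r) = log|p(0)| + Σ_k log(r/|z_k|), summed over zeros inside |z| < r.
  log(r/|z_k|) for z_k = 1: log(4.5/1) = 1.5041
  log(r/|z_k|) for z_k = -2: log(4.5/2) = 0.8109
  log(r/|z_k|) for z_k = -4: log(4.5/4) = 0.1178
  Outside zeros (5) contribute nothing to the Jensen sum.
Sum over inside zeros: 2.4328.
I(r) = log|p(0)| + (inside sum) = 3.6889 + 2.4328 = 6.1217.
Note: since some zeros are outside |z| ≤ r, the simplified n·log(r) form does NOT apply — only the inside zeros contribute.

I(r) ≈ 6.1217.


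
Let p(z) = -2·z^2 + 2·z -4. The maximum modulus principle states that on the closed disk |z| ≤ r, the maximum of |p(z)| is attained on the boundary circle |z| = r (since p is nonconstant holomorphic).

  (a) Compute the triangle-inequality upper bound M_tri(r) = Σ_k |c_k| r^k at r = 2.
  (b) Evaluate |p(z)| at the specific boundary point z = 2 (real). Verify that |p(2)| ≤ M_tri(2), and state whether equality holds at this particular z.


Coefficients: c_0 = -4, c_1 = 2, c_2 = -2. Radius r = 2.
Part (a). Triangle bound: M_tri(r) = Σ_k |c_k| r^k
  = |-4|·2^0 + |2|·2^1 + |-2|·2^2
  = 4 + 4 + 8 = 16.
This bounds M(r) := max_{|z|=r} |p(z)| from above; equality holds iff all terms c_k z^k can be made to align in phase at a single z on |z|=r.
Part (b). At z = 2 (real, on the circle |z| = r):
  p(2) = (-4)·2^0 + (2)·2^1 + (-2)·2^2 = -8.
  |p(2)| = 8.
Check: |p(2)| = 8 ≤ 16 = M_tri(2). ✓ Equality does not hold at z = 2 (the coefficients have mixed signs, so the terms do not all align in phase there).

M_tri(2) = 16; |p(2)| = 8; equality at z=2: no.


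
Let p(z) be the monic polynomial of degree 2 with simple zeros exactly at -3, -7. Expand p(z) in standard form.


The polynomial is p(z) = ∏_{α ∈ S} (z − α), where S = {-3, -7}.
Expanding the product yields: p(z) = z^2 + 10·z + 21.
The resulting polynomial has degree 2 and real coefficients as required.

p(z) = z^2 + 10·z + 21.


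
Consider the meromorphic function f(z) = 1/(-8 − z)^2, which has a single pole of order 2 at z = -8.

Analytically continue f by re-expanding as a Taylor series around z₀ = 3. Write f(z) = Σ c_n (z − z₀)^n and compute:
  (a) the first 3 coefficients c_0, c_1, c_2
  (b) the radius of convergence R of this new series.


Let w = z − z₀, so z = z₀ + w.
Then -8 − z = -8 − (z₀ + w) = (-8 − z₀) − w = -11 − w.
f(z) = 1/(-11 − w)^2 = (1/(-11)^2) · (1 − w/(-11))^{−2}.
By the binomial series (1−u)^{−2} = Σ_{n≥0} C(n+1, 1) u^n for |u|<1, with u = w/(-11):
  c_n = C(n+1, 1) / (-11)^(n+2).
  c_0 = 1/(-11)^2 = 1/121.
  c_1 = 2/(-11)^3 = -2/1331.
  c_2 = 3/(-11)^4 = 3/14641.
The series is valid for |w/d| < 1, i.e. |z − z₀| < |d|.
Radius of convergence: R = |-8 − z₀| = |-11| = 11 (distance from z₀ to the singularity z = -8).

c_0 = 1/121, c_1 = -2/1331, c_2 = 3/14641; R = 11.


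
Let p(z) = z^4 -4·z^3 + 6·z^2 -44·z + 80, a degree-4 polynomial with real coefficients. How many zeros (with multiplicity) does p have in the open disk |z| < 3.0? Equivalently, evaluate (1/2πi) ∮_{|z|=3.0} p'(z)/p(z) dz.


The zeros of p are: (-1 + 3i), (-1 - 3i), 2, 4.
Their magnitudes are: 3.162, 3.162, 2, 4.
Zeros with |z| < R = 3.0: 2.
Count = 1.
By the argument principle, (1/2πi) ∮_{|z|=R} p'(z)/p(z) dz equals exactly this count.

Number of zeros inside |z| < 3.0: 1.


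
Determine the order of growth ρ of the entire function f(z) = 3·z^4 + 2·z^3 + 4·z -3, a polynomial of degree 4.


|f(z)| ≤ Σ|c_k|·r^k = O(r^4) as r → ∞. Polynomial growth is O(e^{r^ε}) for every ε > 0 (since r^4/e^{r^ε} → 0), so ρ ≤ ε for all ε > 0, i.e. ρ = 0. Every nonconstant polynomial has order 0.
Therefore ρ = 0.

Order ρ = 0.


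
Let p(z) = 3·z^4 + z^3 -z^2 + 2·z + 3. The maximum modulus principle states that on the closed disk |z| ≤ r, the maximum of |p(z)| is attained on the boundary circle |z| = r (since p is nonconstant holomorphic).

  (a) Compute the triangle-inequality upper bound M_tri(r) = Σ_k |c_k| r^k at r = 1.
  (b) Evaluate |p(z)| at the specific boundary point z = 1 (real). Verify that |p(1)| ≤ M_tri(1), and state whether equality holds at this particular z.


Coefficients: c_0 = 3, c_1 = 2, c_2 = -1, c_3 = 1, c_4 = 3. Radius r = 1.
Part (a). Triangle bound: M_tri(r) = Σ_k |c_k| r^k
  = |3|·1^0 + |2|·1^1 + |-1|·1^2 + |1|·1^3 + |3|·1^4
  = 3 + 2 + 1 + 1 + 3 = 10.
This bounds M(r) := max_{|z|=r} |p(z)| from above; equality holds iff all terms c_k z^k can be made to align in phase at a single z on |z|=r.
Part (b). At z = 1 (real, on the circle |z| = r):
  p(1) = (3)·1^0 + (2)·1^1 + (-1)·1^2 + (1)·1^3 + (3)·1^4 = 8.
  |p(1)| = 8.
Check: |p(1)| = 8 ≤ 10 = M_tri(1). ✓ Equality does not hold at z = 1 (the coefficients have mixed signs, so the terms do not all align in phase there).

M_tri(1) = 10; |p(1)| = 8; equality at z=1: no.


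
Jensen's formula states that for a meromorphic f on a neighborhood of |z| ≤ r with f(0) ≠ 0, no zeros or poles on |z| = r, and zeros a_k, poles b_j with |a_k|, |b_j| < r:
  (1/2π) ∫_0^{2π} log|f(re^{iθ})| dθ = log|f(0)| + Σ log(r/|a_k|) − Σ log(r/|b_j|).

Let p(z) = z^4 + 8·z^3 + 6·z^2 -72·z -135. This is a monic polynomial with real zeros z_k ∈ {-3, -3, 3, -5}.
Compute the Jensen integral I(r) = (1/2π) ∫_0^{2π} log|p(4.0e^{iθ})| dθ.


Zeros: -5, -3, -3, 3; r = 4.0.
Inside |z| < r: -3, -3, 3. Outside (|z| ≥ r): -5.
p(0) = -135, so log|p(0)| = log(135) = 4.9053.
Apply Jensen: I(r) = log|p(0)| + Σ_k log(r/|z_k|), summed over zeros inside |z| < r.
  log(r/|z_k|) for z_k = -3: log(4.0/3) = 0.2877
  log(r/|z_k|) for z_k = -3: log(4.0/3) = 0.2877
  log(r/|z_k|) for z_k = 3: log(4.0/3) = 0.2877
  Outside zeros (-5) contribute nothing to the Jensen sum.
Sum over inside zeros: 0.8630.
I(r) = log|p(0)| + (inside sum) = 4.9053 + 0.8630 = 5.7683.
Note: since some zeros are outside |z| ≤ r, the simplified n·log(r) form does NOT apply — only the inside zeros contribute.

I(r) ≈ 5.7683.


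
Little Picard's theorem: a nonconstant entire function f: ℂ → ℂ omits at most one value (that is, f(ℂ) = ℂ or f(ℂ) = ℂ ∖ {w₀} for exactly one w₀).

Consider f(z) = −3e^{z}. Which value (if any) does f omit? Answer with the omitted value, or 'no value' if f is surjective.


Little Picard bounds the complement of f(ℂ) to at most one point.
e^{z} is never zero on ℂ, so -3·e^{z} takes every value in ℂ ∖ {0}. Adding 0 shifts the range to ℂ ∖ {0}. Thus f omits exactly the value 0.

Omitted value: 0.


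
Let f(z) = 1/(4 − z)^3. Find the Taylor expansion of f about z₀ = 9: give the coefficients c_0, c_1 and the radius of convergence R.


Let w = z − z₀, so z = z₀ + w.
Then 4 − z = 4 − (z₀ + w) = (4 − z₀) − w = -5 − w.
f(z) = 1/(-5 − w)^3 = (1/(-5)^3) · (1 − w/(-5))^{−3}.
By the binomial series (1−u)^{−3} = Σ_{n≥0} C(n+2, 2) u^n for |u|<1, with u = w/(-5):
  c_n = C(n+2, 2) / (-5)^(n+3).
  c_0 = 1/(-5)^3 = -1/125.
  c_1 = 3/(-5)^4 = 3/625.
The series is valid for |w/d| < 1, i.e. |z − z₀| < |d|.
Radius of convergence: R = |4 − z₀| = |-5| = 5 (distance from z₀ to the singularity z = 4).

c_0 = -1/125, c_1 = 3/625; R = 5.


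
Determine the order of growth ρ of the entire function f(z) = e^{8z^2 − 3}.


|e^{8z^2 − 3}| = e^{Re(8·z^2) + -3} ≤ e^{8|z|^2 + -3} = e^{8r^2 + -3} on |z| = r, so ρ ≤ 2. Choosing z on |z|=r so that 8·z^2 is real positive (always possible by picking arg z appropriately) gives |f(z)| = e^{8r^2 + -3}, matching the bound. The additive constant -3 does not affect log log M(r) ~ 2·log r. Hence ρ = 2.
Therefore ρ = 2.

Order ρ = 2.


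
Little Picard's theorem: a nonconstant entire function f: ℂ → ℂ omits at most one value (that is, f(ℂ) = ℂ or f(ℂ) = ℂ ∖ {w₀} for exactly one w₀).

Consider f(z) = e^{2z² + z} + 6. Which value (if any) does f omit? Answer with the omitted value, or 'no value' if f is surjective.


Little Picard bounds the complement of f(ℂ) to at most one point.
The exponent g(z) = 2z² + z is a nonconstant polynomial, hence surjective onto ℂ. So e^{g(z)} takes every value in {e^w : w ∈ ℂ} = ℂ ∖ {0}. Adding 6 shifts the range to ℂ ∖ {6}. f omits exactly 6.

Omitted value: 6.


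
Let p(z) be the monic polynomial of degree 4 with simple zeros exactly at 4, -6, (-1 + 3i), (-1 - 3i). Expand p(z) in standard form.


The polynomial is p(z) = ∏_{α ∈ S} (z − α), where S = {4, -6, (-1 + 3i), (-1 - 3i)}.
Expanding the product yields: p(z) = z^4 + 4·z^3 -10·z^2 -28·z -240.
Note conjugate pairs combine to real quadratics: (z − (-1+3i))(z − (-1−3i)) = z² + 2z + 10.
The resulting polynomial has degree 4 and real coefficients as required.

p(z) = z^4 + 4·z^3 -10·z^2 -28·z -240.


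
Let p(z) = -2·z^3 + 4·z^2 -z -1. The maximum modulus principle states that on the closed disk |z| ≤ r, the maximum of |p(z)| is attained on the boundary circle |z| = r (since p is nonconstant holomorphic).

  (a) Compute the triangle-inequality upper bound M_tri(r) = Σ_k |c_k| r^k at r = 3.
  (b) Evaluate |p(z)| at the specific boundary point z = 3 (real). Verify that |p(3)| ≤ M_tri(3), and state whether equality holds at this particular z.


Coefficients: c_0 = -1, c_1 = -1, c_2 = 4, c_3 = -2. Radius r = 3.
Part (a). Triangle bound: M_tri(r) = Σ_k |c_k| r^k
  = |-1|·3^0 + |-1|·3^1 + |4|·3^2 + |-2|·3^3
  = 1 + 3 + 36 + 54 = 94.
This bounds M(r) := max_{|z|=r} |p(z)| from above; equality holds iff all terms c_k z^k can be made to align in phase at a single z on |z|=r.
Part (b). At z = 3 (real, on the circle |z| = r):
  p(3) = (-1)·3^0 + (-1)·3^1 + (4)·3^2 + (-2)·3^3 = -22.
  |p(3)| = 22.
Check: |p(3)| = 22 ≤ 94 = M_tri(3). ✓ Equality does not hold at z = 3 (the coefficients have mixed signs, so the terms do not all align in phase there).

M_tri(3) = 94; |p(3)| = 22; equality at z=3: no.


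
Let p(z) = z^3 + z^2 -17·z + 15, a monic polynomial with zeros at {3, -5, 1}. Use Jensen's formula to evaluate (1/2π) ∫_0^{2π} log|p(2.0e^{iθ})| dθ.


Zeros: -5, 1, 3; r = 2.0.
Inside |z| < r: 1. Outside (|z| ≥ r): -5, 3.
p(0) = 15, so log|p(0)| = log(15) = 2.7081.
Apply Jensen: I(r) = log|p(0)| + Σ_k log(r/|z_k|), summed over zeros inside |z| < r.
  log(r/|z_k|) for z_k = 1: log(2.0/1) = 0.6931
  Outside zeros (-5, 3) contribute nothing to the Jensen sum.
Sum over inside zeros: 0.6931.
I(r) = log|p(0)| + (inside sum) = 2.7081 + 0.6931 = 3.4012.
Note: since some zeros are outside |z| ≤ r, the simplified n·log(r) form does NOT apply — only the inside zeros contribute.

I(r) ≈ 3.4012.


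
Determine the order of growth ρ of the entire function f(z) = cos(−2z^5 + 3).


Write cos(w) = (e^{iw} ± e^{−iw})/(2 or 2i), so |cos(w)| ≤ e^{|w|}. With w = −2z^5 + 3, |w| ≤ 2r^5 + 3 on |z|=r, giving M(r) ≤ e^{2r^5 + 3} and ρ ≤ 5. For the lower bound, choose z on |z|=r with -2z^5 purely imaginary of modulus 2r^5; then |cos(−2z^5 + 3)| grows like e^{2r^5}/2, so ρ ≥ 5. Hence ρ = 5.
Therefore ρ = 5.

Order ρ = 5.


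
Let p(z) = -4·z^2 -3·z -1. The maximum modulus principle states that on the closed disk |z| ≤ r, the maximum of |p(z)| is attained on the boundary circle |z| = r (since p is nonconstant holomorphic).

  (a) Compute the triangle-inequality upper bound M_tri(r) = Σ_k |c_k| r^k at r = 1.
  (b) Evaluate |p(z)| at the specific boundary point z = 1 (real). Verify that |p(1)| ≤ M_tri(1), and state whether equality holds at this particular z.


Coefficients: c_0 = -1, c_1 = -3, c_2 = -4. Radius r = 1.
Part (a). Triangle bound: M_tri(r) = Σ_k |c_k| r^k
  = |-1|·1^0 + |-3|·1^1 + |-4|·1^2
  = 1 + 3 + 4 = 8.
This bounds M(r) := max_{|z|=r} |p(z)| from above; equality holds iff all terms c_k z^k can be made to align in phase at a single z on |z|=r.
Part (b). At z = 1 (real, on the circle |z| = r):
  p(1) = (-1)·1^0 + (-3)·1^1 + (-4)·1^2 = -8.
  |p(1)| = 8.
Since all nonzero coefficients share the same sign, |p(1)| = 8 = M_tri(1); the triangle bound is attained at z = 1, so in fact M(r) = 8.

M_tri(1) = 8; |p(1)| = 8; equality at z=1: yes.


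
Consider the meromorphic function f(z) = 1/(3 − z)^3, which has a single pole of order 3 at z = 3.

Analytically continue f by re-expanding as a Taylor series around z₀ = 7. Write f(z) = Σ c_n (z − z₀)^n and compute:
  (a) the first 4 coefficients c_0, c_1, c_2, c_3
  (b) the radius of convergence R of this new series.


Let w = z − z₀, so z = z₀ + w.
Then 3 − z = 3 − (z₀ + w) = (3 − z₀) − w = -4 − w.
f(z) = 1/(-4 − w)^3 = (1/(-4)^3) · (1 − w/(-4))^{−3}.
By the binomial series (1−u)^{−3} = Σ_{n≥0} C(n+2, 2) u^n for |u|<1, with u = w/(-4):
  c_n = C(n+2, 2) / (-4)^(n+3).
  c_0 = 1/(-4)^3 = -1/64.
  c_1 = 3/(-4)^4 = 3/256.
  c_2 = 6/(-4)^5 = -3/512.
  c_3 = 10/(-4)^6 = 5/2048.
The series is valid for |w/d| < 1, i.e. |z − z₀| < |d|.
Radius of convergence: R = |3 − z₀| = |-4| = 4 (distance from z₀ to the singularity z = 3).

c_0 = -1/64, c_1 = 3/256, c_2 = -3/512, c_3 = 5/2048; R = 4.


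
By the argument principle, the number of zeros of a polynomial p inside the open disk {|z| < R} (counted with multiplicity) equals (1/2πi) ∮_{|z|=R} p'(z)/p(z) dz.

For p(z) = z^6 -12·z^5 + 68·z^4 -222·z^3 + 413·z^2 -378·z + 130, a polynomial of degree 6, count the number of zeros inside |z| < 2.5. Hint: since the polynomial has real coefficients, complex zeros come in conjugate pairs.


The zeros of p are: (2 + 3i), (2 - 3i), 1, (3 + 1i), (3 - 1i), 1.
Their magnitudes are: 3.606, 3.606, 1, 3.162, 3.162, 1.
Zeros with |z| < R = 2.5: 1, 1.
Count = 2.
By the argument principle, (1/2πi) ∮_{|z|=R} p'(z)/p(z) dz equals exactly this count.

Number of zeros inside |z| < 2.5: 2.


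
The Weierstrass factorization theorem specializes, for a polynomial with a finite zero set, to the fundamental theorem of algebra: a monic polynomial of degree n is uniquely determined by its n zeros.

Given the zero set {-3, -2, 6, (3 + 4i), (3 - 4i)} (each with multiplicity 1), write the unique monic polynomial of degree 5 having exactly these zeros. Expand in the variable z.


The polynomial is p(z) = ∏_{α ∈ S} (z − α), where S = {-3, -2, 6, (3 + 4i), (3 - 4i)}.
Expanding the product yields: p(z) = z^5 -7·z^4 + 7·z^3 + 83·z^2 -384·z -900.
Note conjugate pairs combine to real quadratics: (z − (3+4i))(z − (3−4i)) = z² − 6z + 25.
The resulting polynomial has degree 5 and real coefficients as required.

p(z) = z^5 -7·z^4 + 7·z^3 + 83·z^2 -384·z -900.


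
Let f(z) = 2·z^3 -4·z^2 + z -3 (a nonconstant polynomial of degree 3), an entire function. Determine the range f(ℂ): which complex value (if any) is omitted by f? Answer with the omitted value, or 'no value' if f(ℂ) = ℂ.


Little Picard bounds the complement of f(ℂ) to at most one point.
For every w ∈ ℂ, the equation p(z) − w = 0 is a nonconstant polynomial in z and hence has at least one root by the fundamental theorem of algebra. So p is surjective onto ℂ, omitting no value.

Omitted value: no value.


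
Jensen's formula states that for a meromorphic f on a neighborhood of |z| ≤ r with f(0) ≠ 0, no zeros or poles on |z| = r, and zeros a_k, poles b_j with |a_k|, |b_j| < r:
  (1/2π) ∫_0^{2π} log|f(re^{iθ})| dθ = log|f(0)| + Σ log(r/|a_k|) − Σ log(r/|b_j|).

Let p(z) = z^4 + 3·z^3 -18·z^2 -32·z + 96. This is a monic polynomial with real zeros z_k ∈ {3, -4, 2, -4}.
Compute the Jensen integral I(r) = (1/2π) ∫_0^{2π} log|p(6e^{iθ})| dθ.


Zeros: -4, -4, 2, 3; r = 6.
Inside |z| < r: -4, -4, 2, 3. Outside (|z| ≥ r): ∅.
p(0) = 96, so log|p(0)| = log(96) = 4.5643.
Apply Jensen: I(r) = log|p(0)| + Σ_k log(r/|z_k|), summed over zeros inside |z| < r.
  log(r/|z_k|) for z_k = 3: log(6/3) = 0.6931
  log(r/|z_k|) for z_k = -4: log(6/4) = 0.4055
  log(r/|z_k|) for z_k = 2: log(6/2) = 1.0986
  log(r/|z_k|) for z_k = -4: log(6/4) = 0.4055
Sum over inside zeros: 2.6027.
I(r) = log|p(0)| + (inside sum) = 4.5643 + 2.6027 = 7.1670.
Closed form (all zeros inside, monic): I(r) = n·log(r) = 4·log(6) = 7.1670. ✓

I(r) ≈ 7.1670.


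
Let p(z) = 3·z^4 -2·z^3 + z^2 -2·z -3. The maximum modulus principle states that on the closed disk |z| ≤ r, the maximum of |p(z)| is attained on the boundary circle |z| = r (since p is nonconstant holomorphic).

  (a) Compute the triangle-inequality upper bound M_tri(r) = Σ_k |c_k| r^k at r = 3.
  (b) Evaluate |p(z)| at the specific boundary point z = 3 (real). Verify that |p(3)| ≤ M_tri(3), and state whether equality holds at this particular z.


Coefficients: c_0 = -3, c_1 = -2, c_2 = 1, c_3 = -2, c_4 = 3. Radius r = 3.
Part (a). Triangle bound: M_tri(r) = Σ_k |c_k| r^k
  = |-3|·3^0 + |-2|·3^1 + |1|·3^2 + |-2|·3^3 + |3|·3^4
  = 3 + 6 + 9 + 54 + 243 = 315.
This bounds M(r) := max_{|z|=r} |p(z)| from above; equality holds iff all terms c_k z^k can be made to align in phase at a single z on |z|=r.
Part (b). At z = 3 (real, on the circle |z| = r):
  p(3) = (-3)·3^0 + (-2)·3^1 + (1)·3^2 + (-2)·3^3 + (3)·3^4 = 189.
  |p(3)| = 189.
Check: |p(3)| = 189 ≤ 315 = M_tri(3). ✓ Equality does not hold at z = 3 (the coefficients have mixed signs, so the terms do not all align in phase there).

M_tri(3) = 315; |p(3)| = 189; equality at z=3: no.


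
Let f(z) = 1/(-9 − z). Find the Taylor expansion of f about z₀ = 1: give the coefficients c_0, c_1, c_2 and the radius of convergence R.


Let w = z − z₀, so z = z₀ + w.
Then -9 − z = -9 − (z₀ + w) = (-9 − z₀) − w = -10 − w.
f(z) = 1/(-10 − w) = (1/(-10)) · 1/(1 − w/(-10)) = Σ_{n≥0} w^n / (-10)^(n+1).
So c_n = 1/(-10)^(n+1):
  c_0 = 1/(-10)^1 = -1/10.
  c_1 = 1/(-10)^2 = 1/100.
  c_2 = 1/(-10)^3 = -1/1000.
The series is valid for |w/d| < 1, i.e. |z − z₀| < |d|.
Radius of convergence: R = |-9 − z₀| = |-10| = 10 (distance from z₀ to the singularity z = -9).

c_0 = -1/10, c_1 = 1/100, c_2 = -1/1000; R = 10.


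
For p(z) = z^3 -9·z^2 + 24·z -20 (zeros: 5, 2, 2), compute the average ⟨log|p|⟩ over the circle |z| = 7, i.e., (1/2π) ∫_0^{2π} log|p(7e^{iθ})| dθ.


Zeros: 2, 2, 5; r = 7.
Inside |z| < r: 2, 2, 5. Outside (|z| ≥ r): ∅.
p(0) = -20, so log|p(0)| = log(20) = 2.9957.
Apply Jensen: I(r) = log|p(0)| + Σ_k log(r/|z_k|), summed over zeros inside |z| < r.
  log(r/|z_k|) for z_k = 5: log(7/5) = 0.3365
  log(r/|z_k|) for z_k = 2: log(7/2) = 1.2528
  log(r/|z_k|) for z_k = 2: log(7/2) = 1.2528
Sum over inside zeros: 2.8420.
I(r) = log|p(0)| + (inside sum) = 2.9957 + 2.8420 = 5.8377.
Closed form (all zeros inside, monic): I(r) = n·log(r) = 3·log(7) = 5.8377. ✓

I(r) ≈ 5.8377.


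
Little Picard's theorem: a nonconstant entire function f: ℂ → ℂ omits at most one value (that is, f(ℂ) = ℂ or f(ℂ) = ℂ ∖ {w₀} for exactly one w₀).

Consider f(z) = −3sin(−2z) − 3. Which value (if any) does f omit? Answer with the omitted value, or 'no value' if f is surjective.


Little Picard bounds the complement of f(ℂ) to at most one point.
sin is entire and surjective onto ℂ: for every w ∈ ℂ, sin(ζ) = w has a solution ζ ∈ ℂ (e.g., via the complex inverse arcsin). With ζ = −2z this gives z = ζ/(-2). Then -3·sin(−2z) takes every value in -3·ℂ = ℂ, and adding -3 is a bijection of ℂ. So f is surjective and omits no value. (Note: only on the real line is sin bounded by [−1, 1].)

Omitted value: no value.


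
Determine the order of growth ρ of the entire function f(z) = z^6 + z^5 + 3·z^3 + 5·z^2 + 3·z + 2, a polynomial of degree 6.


|f(z)| ≤ Σ|c_k|·r^k = O(r^6) as r → ∞. Polynomial growth is O(e^{r^ε}) for every ε > 0 (since r^6/e^{r^ε} → 0), so ρ ≤ ε for all ε > 0, i.e. ρ = 0. Every nonconstant polynomial has order 0.
Therefore ρ = 0.

Order ρ = 0.


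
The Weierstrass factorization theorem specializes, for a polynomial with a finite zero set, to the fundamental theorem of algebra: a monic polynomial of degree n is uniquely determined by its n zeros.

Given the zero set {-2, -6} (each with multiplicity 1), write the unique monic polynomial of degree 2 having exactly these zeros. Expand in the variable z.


The polynomial is p(z) = ∏_{α ∈ S} (z − α), where S = {-2, -6}.
Expanding the product yields: p(z) = z^2 + 8·z + 12.
The resulting polynomial has degree 2 and real coefficients as required.

p(z) = z^2 + 8·z + 12.


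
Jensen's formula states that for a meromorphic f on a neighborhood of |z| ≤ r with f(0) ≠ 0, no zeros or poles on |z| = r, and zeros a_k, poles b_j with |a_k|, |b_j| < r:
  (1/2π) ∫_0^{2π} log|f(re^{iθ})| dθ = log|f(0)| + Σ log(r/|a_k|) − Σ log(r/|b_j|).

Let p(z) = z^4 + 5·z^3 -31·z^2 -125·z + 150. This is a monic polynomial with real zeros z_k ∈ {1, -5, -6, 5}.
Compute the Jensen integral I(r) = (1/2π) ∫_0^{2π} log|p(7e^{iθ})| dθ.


Zeros: -6, -5, 1, 5; r = 7.
Inside |z| < r: -6, -5, 1, 5. Outside (|z| ≥ r): ∅.
p(0) = 150, so log|p(0)| = log(150) = 5.0106.
Apply Jensen: I(r) = log|p(0)| + Σ_k log(r/|z_k|), summed over zeros inside |z| < r.
  log(r/|z_k|) for z_k = 1: log(7/1) = 1.9459
  log(r/|z_k|) for z_k = -5: log(7/5) = 0.3365
  log(r/|z_k|) for z_k = -6: log(7/6) = 0.1542
  log(r/|z_k|) for z_k = 5: log(7/5) = 0.3365
Sum over inside zeros: 2.7730.
I(r) = log|p(0)| + (inside sum) = 5.0106 + 2.7730 = 7.7836.
Closed form (all zeros inside, monic): I(r) = n·log(r) = 4·log(7) = 7.7836. ✓

I(r) ≈ 7.7836.


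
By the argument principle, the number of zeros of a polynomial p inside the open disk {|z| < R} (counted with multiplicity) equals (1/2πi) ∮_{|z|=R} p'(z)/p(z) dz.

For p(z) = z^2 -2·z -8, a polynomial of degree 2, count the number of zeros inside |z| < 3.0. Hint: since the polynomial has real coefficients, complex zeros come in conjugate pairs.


The zeros of p are: -2, 4.
Their magnitudes are: 2, 4.
Zeros with |z| < R = 3.0: -2.
Count = 1.
By the argument principle, (1/2πi) ∮_{|z|=R} p'(z)/p(z) dz equals exactly this count.

Number of zeros inside |z| < 3.0: 1.


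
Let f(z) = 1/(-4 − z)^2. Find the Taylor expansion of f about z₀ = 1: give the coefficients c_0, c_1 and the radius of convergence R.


Let w = z − z₀, so z = z₀ + w.
Then -4 − z = -4 − (z₀ + w) = (-4 − z₀) − w = -5 − w.
f(z) = 1/(-5 − w)^2 = (1/(-5)^2) · (1 − w/(-5))^{−2}.
By the binomial series (1−u)^{−2} = Σ_{n≥0} C(n+1, 1) u^n for |u|<1, with u = w/(-5):
  c_n = C(n+1, 1) / (-5)^(n+2).
  c_0 = 1/(-5)^2 = 1/25.
  c_1 = 2/(-5)^3 = -2/125.
The series is valid for |w/d| < 1, i.e. |z − z₀| < |d|.
Radius of convergence: R = |-4 − z₀| = |-5| = 5 (distance from z₀ to the singularity z = -4).

c_0 = 1/25, c_1 = -2/125; R = 5.


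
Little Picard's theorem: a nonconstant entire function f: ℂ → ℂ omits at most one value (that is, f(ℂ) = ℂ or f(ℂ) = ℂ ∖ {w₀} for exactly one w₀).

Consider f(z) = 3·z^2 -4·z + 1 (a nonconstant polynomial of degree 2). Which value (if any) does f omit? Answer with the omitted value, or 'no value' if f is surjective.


Little Picard bounds the complement of f(ℂ) to at most one point.
For every w ∈ ℂ, the equation p(z) − w = 0 is a nonconstant polynomial in z and hence has at least one root by the fundamental theorem of algebra. So p is surjective onto ℂ, omitting no value.

Omitted value: no value.


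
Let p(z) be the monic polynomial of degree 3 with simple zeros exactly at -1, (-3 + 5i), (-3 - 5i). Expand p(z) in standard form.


The polynomial is p(z) = ∏_{α ∈ S} (z − α), where S = {-1, (-3 + 5i), (-3 - 5i)}.
Expanding the product yields: p(z) = z^3 + 7·z^2 + 40·z + 34.
Note conjugate pairs combine to real quadratics: (z − (-3+5i))(z − (-3−5i)) = z² + 6z + 34.
The resulting polynomial has degree 3 and real coefficients as required.

p(z) = z^3 + 7·z^2 + 40·z + 34.


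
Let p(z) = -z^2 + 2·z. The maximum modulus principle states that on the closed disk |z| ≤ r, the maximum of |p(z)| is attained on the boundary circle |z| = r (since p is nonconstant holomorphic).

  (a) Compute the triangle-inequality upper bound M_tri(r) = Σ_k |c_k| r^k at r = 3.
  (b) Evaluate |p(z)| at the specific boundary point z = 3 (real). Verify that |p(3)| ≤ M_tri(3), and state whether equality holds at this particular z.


Coefficients: c_0 = 0, c_1 = 2, c_2 = -1. Radius r = 3.
Part (a). Triangle bound: M_tri(r) = Σ_k |c_k| r^k
  = |0|·3^0 + |2|·3^1 + |-1|·3^2
  = 0 + 6 + 9 = 15.
This bounds M(r) := max_{|z|=r} |p(z)| from above; equality holds iff all terms c_k z^k can be made to align in phase at a single z on |z|=r.
Part (b). At z = 3 (real, on the circle |z| = r):
  p(3) = (0)·3^0 + (2)·3^1 + (-1)·3^2 = -3.
  |p(3)| = 3.
Check: |p(3)| = 3 ≤ 15 = M_tri(3). ✓ Equality does not hold at z = 3 (the coefficients have mixed signs, so the terms do not all align in phase there).

M_tri(3) = 15; |p(3)| = 3; equality at z=3: no.


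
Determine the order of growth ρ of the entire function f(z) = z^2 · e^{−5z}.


M(r) = max_{|z|=r} |1|·|z|^2·|e^{−5z}| = 1·r^2 · e^{5r^1} (the factors attain their maxima compatibly on |z|=r). Then log M(r) = log 1 + 2·log r + 5r^1, dominated by the last term, so log log M(r) ~ 1·log r. The polynomial factor 1z^2 contributes only a log r term and does not affect the order. ρ = 1.
Therefore ρ = 1.

Order ρ = 1.


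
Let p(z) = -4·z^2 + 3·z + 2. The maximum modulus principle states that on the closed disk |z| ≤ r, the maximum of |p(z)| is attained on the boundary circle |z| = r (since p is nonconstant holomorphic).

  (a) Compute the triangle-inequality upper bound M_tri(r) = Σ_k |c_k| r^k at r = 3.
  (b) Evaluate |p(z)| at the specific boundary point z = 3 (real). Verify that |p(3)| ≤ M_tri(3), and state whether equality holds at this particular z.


Coefficients: c_0 = 2, c_1 = 3, c_2 = -4. Radius r = 3.
Part (a). Triangle bound: M_tri(r) = Σ_k |c_k| r^k
  = |2|·3^0 + |3|·3^1 + |-4|·3^2
  = 2 + 9 + 36 = 47.
This bounds M(r) := max_{|z|=r} |p(z)| from above; equality holds iff all terms c_k z^k can be made to align in phase at a single z on |z|=r.
Part (b). At z = 3 (real, on the circle |z| = r):
  p(3) = (2)·3^0 + (3)·3^1 + (-4)·3^2 = -25.
  |p(3)| = 25.
Check: |p(3)| = 25 ≤ 47 = M_tri(3). ✓ Equality does not hold at z = 3 (the coefficients have mixed signs, so the terms do not all align in phase there).

M_tri(3) = 47; |p(3)| = 25; equality at z=3: no.


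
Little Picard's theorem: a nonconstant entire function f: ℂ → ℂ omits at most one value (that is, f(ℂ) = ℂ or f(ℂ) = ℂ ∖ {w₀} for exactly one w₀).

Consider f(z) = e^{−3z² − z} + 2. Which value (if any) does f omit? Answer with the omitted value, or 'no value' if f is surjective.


Little Picard bounds the complement of f(ℂ) to at most one point.
The exponent g(z) = −3z² − z is a nonconstant polynomial, hence surjective onto ℂ. So e^{g(z)} takes every value in {e^w : w ∈ ℂ} = ℂ ∖ {0}. Adding 2 shifts the range to ℂ ∖ {2}. f omits exactly 2.

Omitted value: 2.


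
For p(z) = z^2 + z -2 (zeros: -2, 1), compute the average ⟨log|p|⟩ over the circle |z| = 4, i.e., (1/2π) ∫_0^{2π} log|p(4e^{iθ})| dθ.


Zeros: -2, 1; r = 4.
Inside |z| < r: -2, 1. Outside (|z| ≥ r): ∅.
p(0) = -2, so log|p(0)| = log(2) = 0.6931.
Apply Jensen: I(r) = log|p(0)| + Σ_k log(r/|z_k|), summed over zeros inside |z| < r.
  log(r/|z_k|) for z_k = -2: log(4/2) = 0.6931
  log(r/|z_k|) for z_k = 1: log(4/1) = 1.3863
Sum over inside zeros: 2.0794.
I(r) = log|p(0)| + (inside sum) = 0.6931 + 2.0794 = 2.7726.
Closed form (all zeros inside, monic): I(r) = n·log(r) = 2·log(4) = 2.7726. ✓

I(r) ≈ 2.7726.


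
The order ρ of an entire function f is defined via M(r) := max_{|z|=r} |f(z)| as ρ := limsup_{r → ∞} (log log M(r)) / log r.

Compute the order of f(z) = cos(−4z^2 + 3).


Write cos(w) = (e^{iw} ± e^{−iw})/(2 or 2i), so |cos(w)| ≤ e^{|w|}. With w = −4z^2 + 3, |w| ≤ 4r^2 + 3 on |z|=r, giving M(r) ≤ e^{4r^2 + 3} and ρ ≤ 2. For the lower bound, choose z on |z|=r with -4z^2 purely imaginary of modulus 4r^2; then |cos(−4z^2 + 3)| grows like e^{4r^2}/2, so ρ ≥ 2. Hence ρ = 2.
Therefore ρ = 2.

Order ρ = 2.


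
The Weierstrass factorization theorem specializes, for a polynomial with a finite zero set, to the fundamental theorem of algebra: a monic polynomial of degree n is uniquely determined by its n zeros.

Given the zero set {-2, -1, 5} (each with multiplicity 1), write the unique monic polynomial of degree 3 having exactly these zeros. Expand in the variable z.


The polynomial is p(z) = ∏_{α ∈ S} (z − α), where S = {-2, -1, 5}.
Expanding the product yields: p(z) = z^3 -2·z^2 -13·z -10.
The resulting polynomial has degree 3 and real coefficients as required.

p(z) = z^3 -2·z^2 -13·z -10.


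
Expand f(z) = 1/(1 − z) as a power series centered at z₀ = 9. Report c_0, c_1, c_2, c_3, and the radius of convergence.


Let w = z − z₀, so z = z₀ + w.
Then 1 − z = 1 − (z₀ + w) = (1 − z₀) − w = -8 − w.
f(z) = 1/(-8 − w) = (1/(-8)) · 1/(1 − w/(-8)) = Σ_{n≥0} w^n / (-8)^(n+1).
So c_n = 1/(-8)^(n+1):
  c_0 = 1/(-8)^1 = -1/8.
  c_1 = 1/(-8)^2 = 1/64.
  c_2 = 1/(-8)^3 = -1/512.
  c_3 = 1/(-8)^4 = 1/4096.
The series is valid for |w/d| < 1, i.e. |z − z₀| < |d|.
Radius of convergence: R = |1 − z₀| = |-8| = 8 (distance from z₀ to the singularity z = 1).

c_0 = -1/8, c_1 = 1/64, c_2 = -1/512, c_3 = 1/4096; R = 8.


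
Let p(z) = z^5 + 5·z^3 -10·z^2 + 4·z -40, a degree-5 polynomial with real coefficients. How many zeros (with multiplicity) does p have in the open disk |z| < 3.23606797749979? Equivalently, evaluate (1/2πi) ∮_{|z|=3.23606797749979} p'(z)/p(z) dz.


The zeros of p are: (-1 + 2i), (-1 - 2i), (0 + 2i), (0 - 2i), 2.
Their magnitudes are: 2.236, 2.236, 2, 2, 2.
Zeros with |z| < R = 3.23606797749979: (-1 + 2i), (-1 - 2i), (0 + 2i), (0 - 2i), 2.
Count = 5.
By the argument principle, (1/2πi) ∮_{|z|=R} p'(z)/p(z) dz equals exactly this count.

Number of zeros inside |z| < 3.23606797749979: 5.


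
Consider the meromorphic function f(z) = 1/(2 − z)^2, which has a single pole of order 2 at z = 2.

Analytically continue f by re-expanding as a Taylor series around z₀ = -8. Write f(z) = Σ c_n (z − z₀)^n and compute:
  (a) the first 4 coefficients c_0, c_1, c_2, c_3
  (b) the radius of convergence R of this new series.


Let w = z − z₀, so z = z₀ + w.
Then 2 − z = 2 − (z₀ + w) = (2 − z₀) − w = 10 − w.
f(z) = 1/(10 − w)^2 = (1/(10)^2) · (1 − w/(10))^{−2}.
By the binomial series (1−u)^{−2} = Σ_{n≥0} C(n+1, 1) u^n for |u|<1, with u = w/(10):
  c_n = C(n+1, 1) / (10)^(n+2).
  c_0 = 1/(10)^2 = 1/100.
  c_1 = 2/(10)^3 = 1/500.
  c_2 = 3/(10)^4 = 3/10000.
  c_3 = 4/(10)^5 = 1/25000.
The series is valid for |w/d| < 1, i.e. |z − z₀| < |d|.
Radius of convergence: R = |2 − z₀| = |10| = 10 (distance from z₀ to the singularity z = 2).

c_0 = 1/100, c_1 = 1/500, c_2 = 3/10000, c_3 = 1/25000; R = 10.
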